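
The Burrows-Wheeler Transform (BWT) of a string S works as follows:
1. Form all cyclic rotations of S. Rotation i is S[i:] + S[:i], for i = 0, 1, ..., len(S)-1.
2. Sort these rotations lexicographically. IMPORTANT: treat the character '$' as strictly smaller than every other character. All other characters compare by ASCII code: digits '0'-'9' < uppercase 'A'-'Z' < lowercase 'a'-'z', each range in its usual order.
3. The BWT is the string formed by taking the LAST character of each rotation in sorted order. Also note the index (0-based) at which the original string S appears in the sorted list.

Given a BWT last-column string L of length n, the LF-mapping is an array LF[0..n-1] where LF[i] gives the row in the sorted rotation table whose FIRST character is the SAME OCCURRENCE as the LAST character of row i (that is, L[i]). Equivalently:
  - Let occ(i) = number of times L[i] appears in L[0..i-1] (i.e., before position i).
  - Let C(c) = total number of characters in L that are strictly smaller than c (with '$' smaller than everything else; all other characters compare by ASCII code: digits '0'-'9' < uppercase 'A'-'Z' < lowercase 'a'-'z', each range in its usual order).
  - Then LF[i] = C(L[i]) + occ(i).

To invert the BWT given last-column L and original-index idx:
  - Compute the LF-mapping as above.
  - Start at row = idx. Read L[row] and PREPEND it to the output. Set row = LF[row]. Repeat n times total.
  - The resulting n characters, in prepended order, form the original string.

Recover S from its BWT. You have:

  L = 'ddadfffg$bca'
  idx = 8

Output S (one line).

LF mapping: 5 6 1 7 8 9 10 11 0 3 4 2
Walk LF starting at row 8, prepending L[row]:
  step 1: row=8, L[8]='$', prepend. Next row=LF[8]=0
  step 2: row=0, L[0]='d', prepend. Next row=LF[0]=5
  step 3: row=5, L[5]='f', prepend. Next row=LF[5]=9
  step 4: row=9, L[9]='b', prepend. Next row=LF[9]=3
  step 5: row=3, L[3]='d', prepend. Next row=LF[3]=7
  step 6: row=7, L[7]='g', prepend. Next row=LF[7]=11
  step 7: row=11, L[11]='a', prepend. Next row=LF[11]=2
  step 8: row=2, L[2]='a', prepend. Next row=LF[2]=1
  step 9: row=1, L[1]='d', prepend. Next row=LF[1]=6
  step 10: row=6, L[6]='f', prepend. Next row=LF[6]=10
  step 11: row=10, L[10]='c', prepend. Next row=LF[10]=4
  step 12: row=4, L[4]='f', prepend. Next row=LF[4]=8
Reversed output: fcfdaagdbfd$

Answer: fcfdaagdbfd$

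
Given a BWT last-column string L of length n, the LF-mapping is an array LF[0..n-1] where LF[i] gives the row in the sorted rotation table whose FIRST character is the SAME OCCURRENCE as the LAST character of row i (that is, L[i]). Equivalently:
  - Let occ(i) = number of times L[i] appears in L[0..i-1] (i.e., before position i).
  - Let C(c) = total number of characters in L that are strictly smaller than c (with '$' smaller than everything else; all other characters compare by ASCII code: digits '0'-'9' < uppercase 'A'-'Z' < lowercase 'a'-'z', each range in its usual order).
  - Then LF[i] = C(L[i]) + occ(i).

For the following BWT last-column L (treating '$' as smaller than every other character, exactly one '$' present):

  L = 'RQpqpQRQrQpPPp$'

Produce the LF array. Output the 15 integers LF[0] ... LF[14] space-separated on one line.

Char counts: '$':1, 'P':2, 'Q':4, 'R':2, 'p':4, 'q':1, 'r':1
C (first-col start): C('$')=0, C('P')=1, C('Q')=3, C('R')=7, C('p')=9, C('q')=13, C('r')=14
L[0]='R': occ=0, LF[0]=C('R')+0=7+0=7
L[1]='Q': occ=0, LF[1]=C('Q')+0=3+0=3
L[2]='p': occ=0, LF[2]=C('p')+0=9+0=9
L[3]='q': occ=0, LF[3]=C('q')+0=13+0=13
L[4]='p': occ=1, LF[4]=C('p')+1=9+1=10
L[5]='Q': occ=1, LF[5]=C('Q')+1=3+1=4
L[6]='R': occ=1, LF[6]=C('R')+1=7+1=8
L[7]='Q': occ=2, LF[7]=C('Q')+2=3+2=5
L[8]='r': occ=0, LF[8]=C('r')+0=14+0=14
L[9]='Q': occ=3, LF[9]=C('Q')+3=3+3=6
L[10]='p': occ=2, LF[10]=C('p')+2=9+2=11
L[11]='P': occ=0, LF[11]=C('P')+0=1+0=1
L[12]='P': occ=1, LF[12]=C('P')+1=1+1=2
L[13]='p': occ=3, LF[13]=C('p')+3=9+3=12
L[14]='$': occ=0, LF[14]=C('$')+0=0+0=0

Answer: 7 3 9 13 10 4 8 5 14 6 11 1 2 12 0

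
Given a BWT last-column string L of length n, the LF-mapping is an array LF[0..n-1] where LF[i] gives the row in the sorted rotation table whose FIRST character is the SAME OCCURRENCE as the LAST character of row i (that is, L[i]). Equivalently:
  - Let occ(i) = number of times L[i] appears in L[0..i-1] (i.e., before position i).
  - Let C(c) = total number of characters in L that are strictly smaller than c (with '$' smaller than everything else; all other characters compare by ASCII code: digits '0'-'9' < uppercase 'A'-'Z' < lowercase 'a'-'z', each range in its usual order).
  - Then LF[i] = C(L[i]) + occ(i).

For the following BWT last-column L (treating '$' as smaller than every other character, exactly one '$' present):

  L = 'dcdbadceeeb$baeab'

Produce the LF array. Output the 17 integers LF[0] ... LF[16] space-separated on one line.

Char counts: '$':1, 'a':3, 'b':4, 'c':2, 'd':3, 'e':4
C (first-col start): C('$')=0, C('a')=1, C('b')=4, C('c')=8, C('d')=10, C('e')=13
L[0]='d': occ=0, LF[0]=C('d')+0=10+0=10
L[1]='c': occ=0, LF[1]=C('c')+0=8+0=8
L[2]='d': occ=1, LF[2]=C('d')+1=10+1=11
L[3]='b': occ=0, LF[3]=C('b')+0=4+0=4
L[4]='a': occ=0, LF[4]=C('a')+0=1+0=1
L[5]='d': occ=2, LF[5]=C('d')+2=10+2=12
L[6]='c': occ=1, LF[6]=C('c')+1=8+1=9
L[7]='e': occ=0, LF[7]=C('e')+0=13+0=13
L[8]='e': occ=1, LF[8]=C('e')+1=13+1=14
L[9]='e': occ=2, LF[9]=C('e')+2=13+2=15
L[10]='b': occ=1, LF[10]=C('b')+1=4+1=5
L[11]='$': occ=0, LF[11]=C('$')+0=0+0=0
L[12]='b': occ=2, LF[12]=C('b')+2=4+2=6
L[13]='a': occ=1, LF[13]=C('a')+1=1+1=2
L[14]='e': occ=3, LF[14]=C('e')+3=13+3=16
L[15]='a': occ=2, LF[15]=C('a')+2=1+2=3
L[16]='b': occ=3, LF[16]=C('b')+3=4+3=7

Answer: 10 8 11 4 1 12 9 13 14 15 5 0 6 2 16 3 7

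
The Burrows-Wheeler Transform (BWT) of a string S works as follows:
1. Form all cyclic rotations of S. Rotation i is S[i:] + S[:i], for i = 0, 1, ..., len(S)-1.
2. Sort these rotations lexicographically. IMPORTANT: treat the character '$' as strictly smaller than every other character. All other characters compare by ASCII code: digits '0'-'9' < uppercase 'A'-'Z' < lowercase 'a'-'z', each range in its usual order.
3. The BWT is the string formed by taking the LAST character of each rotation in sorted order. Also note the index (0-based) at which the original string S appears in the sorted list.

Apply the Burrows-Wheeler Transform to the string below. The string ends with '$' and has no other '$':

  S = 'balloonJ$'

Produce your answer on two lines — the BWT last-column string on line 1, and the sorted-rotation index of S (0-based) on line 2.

All 9 rotations (rotation i = S[i:]+S[:i]):
  rot[0] = balloonJ$
  rot[1] = alloonJ$b
  rot[2] = lloonJ$ba
  rot[3] = loonJ$bal
  rot[4] = oonJ$ball
  rot[5] = onJ$ballo
  rot[6] = nJ$balloo
  rot[7] = J$balloon
  rot[8] = $balloonJ
Sorted (with $ < everything):
  sorted[0] = $balloonJ  (last char: 'J')
  sorted[1] = J$balloon  (last char: 'n')
  sorted[2] = alloonJ$b  (last char: 'b')
  sorted[3] = balloonJ$  (last char: '$')
  sorted[4] = lloonJ$ba  (last char: 'a')
  sorted[5] = loonJ$bal  (last char: 'l')
  sorted[6] = nJ$balloo  (last char: 'o')
  sorted[7] = onJ$ballo  (last char: 'o')
  sorted[8] = oonJ$ball  (last char: 'l')
Last column: Jnb$alool
Original string S is at sorted index 3

Answer: Jnb$alool
3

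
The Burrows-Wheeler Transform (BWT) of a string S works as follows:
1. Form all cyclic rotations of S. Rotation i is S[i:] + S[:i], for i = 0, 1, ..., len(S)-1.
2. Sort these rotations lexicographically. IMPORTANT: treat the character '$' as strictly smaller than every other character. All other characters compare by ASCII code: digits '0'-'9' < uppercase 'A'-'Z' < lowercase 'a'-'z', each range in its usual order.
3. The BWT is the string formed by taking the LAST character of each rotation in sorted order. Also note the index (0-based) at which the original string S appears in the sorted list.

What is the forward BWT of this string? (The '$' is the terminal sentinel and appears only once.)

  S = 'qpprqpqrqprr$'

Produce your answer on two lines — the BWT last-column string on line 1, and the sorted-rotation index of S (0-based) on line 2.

All 13 rotations (rotation i = S[i:]+S[:i]):
  rot[0] = qpprqpqrqprr$
  rot[1] = pprqpqrqprr$q
  rot[2] = prqpqrqprr$qp
  rot[3] = rqpqrqprr$qpp
  rot[4] = qpqrqprr$qppr
  rot[5] = pqrqprr$qpprq
  rot[6] = qrqprr$qpprqp
  rot[7] = rqprr$qpprqpq
  rot[8] = qprr$qpprqpqr
  rot[9] = prr$qpprqpqrq
  rot[10] = rr$qpprqpqrqp
  rot[11] = r$qpprqpqrqpr
  rot[12] = $qpprqpqrqprr
Sorted (with $ < everything):
  sorted[0] = $qpprqpqrqprr  (last char: 'r')
  sorted[1] = pprqpqrqprr$q  (last char: 'q')
  sorted[2] = pqrqprr$qpprq  (last char: 'q')
  sorted[3] = prqpqrqprr$qp  (last char: 'p')
  sorted[4] = prr$qpprqpqrq  (last char: 'q')
  sorted[5] = qpprqpqrqprr$  (last char: '$')
  sorted[6] = qpqrqprr$qppr  (last char: 'r')
  sorted[7] = qprr$qpprqpqr  (last char: 'r')
  sorted[8] = qrqprr$qpprqp  (last char: 'p')
  sorted[9] = r$qpprqpqrqpr  (last char: 'r')
  sorted[10] = rqpqrqprr$qpp  (last char: 'p')
  sorted[11] = rqprr$qpprqpq  (last char: 'q')
  sorted[12] = rr$qpprqpqrqp  (last char: 'p')
Last column: rqqpq$rrprpqp
Original string S is at sorted index 5

Answer: rqqpq$rrprpqp
5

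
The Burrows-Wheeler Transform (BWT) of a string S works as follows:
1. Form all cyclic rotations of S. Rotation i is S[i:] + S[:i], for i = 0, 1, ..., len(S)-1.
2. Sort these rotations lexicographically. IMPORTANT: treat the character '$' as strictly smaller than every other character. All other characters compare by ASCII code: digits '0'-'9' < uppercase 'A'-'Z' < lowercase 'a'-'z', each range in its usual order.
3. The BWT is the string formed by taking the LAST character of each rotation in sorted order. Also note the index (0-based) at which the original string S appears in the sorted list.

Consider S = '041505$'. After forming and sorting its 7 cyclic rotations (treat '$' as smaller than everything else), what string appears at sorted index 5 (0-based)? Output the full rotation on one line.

Answer: 5$04150

Derivation:
All 7 rotations (rotation i = S[i:]+S[:i]):
  rot[0] = 041505$
  rot[1] = 41505$0
  rot[2] = 1505$04
  rot[3] = 505$041
  rot[4] = 05$0415
  rot[5] = 5$04150
  rot[6] = $041505
Sorted (with $ < everything):
  sorted[0] = $041505
  sorted[1] = 041505$
  sorted[2] = 05$0415
  sorted[3] = 1505$04
  sorted[4] = 41505$0
  sorted[5] = 5$04150
  sorted[6] = 505$041
sorted[5] = 5$04150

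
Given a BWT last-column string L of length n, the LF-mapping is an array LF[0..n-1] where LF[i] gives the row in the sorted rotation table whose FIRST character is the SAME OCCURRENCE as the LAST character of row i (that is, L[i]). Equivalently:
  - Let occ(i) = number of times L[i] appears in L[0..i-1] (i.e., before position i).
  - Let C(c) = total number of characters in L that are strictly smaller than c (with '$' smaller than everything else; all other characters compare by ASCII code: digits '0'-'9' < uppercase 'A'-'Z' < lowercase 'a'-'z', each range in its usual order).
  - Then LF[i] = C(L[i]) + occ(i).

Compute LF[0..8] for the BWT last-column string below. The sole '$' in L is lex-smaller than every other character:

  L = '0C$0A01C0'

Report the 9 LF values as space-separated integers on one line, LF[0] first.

Answer: 1 7 0 2 6 3 5 8 4

Derivation:
Char counts: '$':1, '0':4, '1':1, 'A':1, 'C':2
C (first-col start): C('$')=0, C('0')=1, C('1')=5, C('A')=6, C('C')=7
L[0]='0': occ=0, LF[0]=C('0')+0=1+0=1
L[1]='C': occ=0, LF[1]=C('C')+0=7+0=7
L[2]='$': occ=0, LF[2]=C('$')+0=0+0=0
L[3]='0': occ=1, LF[3]=C('0')+1=1+1=2
L[4]='A': occ=0, LF[4]=C('A')+0=6+0=6
L[5]='0': occ=2, LF[5]=C('0')+2=1+2=3
L[6]='1': occ=0, LF[6]=C('1')+0=5+0=5
L[7]='C': occ=1, LF[7]=C('C')+1=7+1=8
L[8]='0': occ=3, LF[8]=C('0')+3=1+3=4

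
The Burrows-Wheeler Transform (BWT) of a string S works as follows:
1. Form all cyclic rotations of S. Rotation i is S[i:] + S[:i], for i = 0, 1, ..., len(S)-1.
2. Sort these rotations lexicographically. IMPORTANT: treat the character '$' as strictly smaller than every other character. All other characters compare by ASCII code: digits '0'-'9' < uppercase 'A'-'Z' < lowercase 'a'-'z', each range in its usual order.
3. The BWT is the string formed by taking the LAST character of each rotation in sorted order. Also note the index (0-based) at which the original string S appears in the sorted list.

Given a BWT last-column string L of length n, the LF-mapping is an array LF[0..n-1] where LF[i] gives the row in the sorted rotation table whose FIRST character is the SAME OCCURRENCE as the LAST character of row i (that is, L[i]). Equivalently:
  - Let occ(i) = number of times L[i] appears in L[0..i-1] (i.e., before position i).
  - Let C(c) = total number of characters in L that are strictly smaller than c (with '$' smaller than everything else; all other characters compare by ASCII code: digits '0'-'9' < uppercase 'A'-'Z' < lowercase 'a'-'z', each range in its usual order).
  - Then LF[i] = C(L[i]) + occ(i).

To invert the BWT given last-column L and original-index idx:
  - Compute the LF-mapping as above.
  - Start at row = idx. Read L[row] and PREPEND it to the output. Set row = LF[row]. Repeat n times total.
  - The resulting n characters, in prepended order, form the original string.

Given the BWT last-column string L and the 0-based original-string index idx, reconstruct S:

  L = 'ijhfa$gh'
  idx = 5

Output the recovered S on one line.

LF mapping: 6 7 4 2 1 0 3 5
Walk LF starting at row 5, prepending L[row]:
  step 1: row=5, L[5]='$', prepend. Next row=LF[5]=0
  step 2: row=0, L[0]='i', prepend. Next row=LF[0]=6
  step 3: row=6, L[6]='g', prepend. Next row=LF[6]=3
  step 4: row=3, L[3]='f', prepend. Next row=LF[3]=2
  step 5: row=2, L[2]='h', prepend. Next row=LF[2]=4
  step 6: row=4, L[4]='a', prepend. Next row=LF[4]=1
  step 7: row=1, L[1]='j', prepend. Next row=LF[1]=7
  step 8: row=7, L[7]='h', prepend. Next row=LF[7]=5
Reversed output: hjahfgi$

Answer: hjahfgi$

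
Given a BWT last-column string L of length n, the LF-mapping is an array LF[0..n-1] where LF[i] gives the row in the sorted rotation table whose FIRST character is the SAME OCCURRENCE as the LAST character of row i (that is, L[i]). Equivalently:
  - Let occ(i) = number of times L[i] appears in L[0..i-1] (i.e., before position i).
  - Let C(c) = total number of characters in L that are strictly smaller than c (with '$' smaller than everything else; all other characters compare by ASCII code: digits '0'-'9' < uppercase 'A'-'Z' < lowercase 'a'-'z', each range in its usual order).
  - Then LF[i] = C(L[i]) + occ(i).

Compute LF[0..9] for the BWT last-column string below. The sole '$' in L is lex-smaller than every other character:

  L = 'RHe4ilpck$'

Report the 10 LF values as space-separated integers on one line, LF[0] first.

Answer: 3 2 5 1 6 8 9 4 7 0

Derivation:
Char counts: '$':1, '4':1, 'H':1, 'R':1, 'c':1, 'e':1, 'i':1, 'k':1, 'l':1, 'p':1
C (first-col start): C('$')=0, C('4')=1, C('H')=2, C('R')=3, C('c')=4, C('e')=5, C('i')=6, C('k')=7, C('l')=8, C('p')=9
L[0]='R': occ=0, LF[0]=C('R')+0=3+0=3
L[1]='H': occ=0, LF[1]=C('H')+0=2+0=2
L[2]='e': occ=0, LF[2]=C('e')+0=5+0=5
L[3]='4': occ=0, LF[3]=C('4')+0=1+0=1
L[4]='i': occ=0, LF[4]=C('i')+0=6+0=6
L[5]='l': occ=0, LF[5]=C('l')+0=8+0=8
L[6]='p': occ=0, LF[6]=C('p')+0=9+0=9
L[7]='c': occ=0, LF[7]=C('c')+0=4+0=4
L[8]='k': occ=0, LF[8]=C('k')+0=7+0=7
L[9]='$': occ=0, LF[9]=C('$')+0=0+0=0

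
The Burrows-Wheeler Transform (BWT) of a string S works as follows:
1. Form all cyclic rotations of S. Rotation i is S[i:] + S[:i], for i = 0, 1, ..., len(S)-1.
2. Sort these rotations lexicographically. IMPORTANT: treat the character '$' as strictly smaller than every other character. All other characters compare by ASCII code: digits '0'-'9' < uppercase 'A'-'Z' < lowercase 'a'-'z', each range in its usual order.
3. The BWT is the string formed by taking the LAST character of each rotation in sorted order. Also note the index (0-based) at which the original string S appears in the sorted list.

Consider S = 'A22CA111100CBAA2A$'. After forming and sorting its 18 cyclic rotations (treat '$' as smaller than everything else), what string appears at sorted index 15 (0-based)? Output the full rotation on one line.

Answer: BAA2A$A22CA111100C

Derivation:
All 18 rotations (rotation i = S[i:]+S[:i]):
  rot[0] = A22CA111100CBAA2A$
  rot[1] = 22CA111100CBAA2A$A
  rot[2] = 2CA111100CBAA2A$A2
  rot[3] = CA111100CBAA2A$A22
  rot[4] = A111100CBAA2A$A22C
  rot[5] = 111100CBAA2A$A22CA
  rot[6] = 11100CBAA2A$A22CA1
  rot[7] = 1100CBAA2A$A22CA11
  rot[8] = 100CBAA2A$A22CA111
  rot[9] = 00CBAA2A$A22CA1111
  rot[10] = 0CBAA2A$A22CA11110
  rot[11] = CBAA2A$A22CA111100
  rot[12] = BAA2A$A22CA111100C
  rot[13] = AA2A$A22CA111100CB
  rot[14] = A2A$A22CA111100CBA
  rot[15] = 2A$A22CA111100CBAA
  rot[16] = A$A22CA111100CBAA2
  rot[17] = $A22CA111100CBAA2A
Sorted (with $ < everything):
  sorted[0] = $A22CA111100CBAA2A
  sorted[1] = 00CBAA2A$A22CA1111
  sorted[2] = 0CBAA2A$A22CA11110
  sorted[3] = 100CBAA2A$A22CA111
  sorted[4] = 1100CBAA2A$A22CA11
  sorted[5] = 11100CBAA2A$A22CA1
  sorted[6] = 111100CBAA2A$A22CA
  sorted[7] = 22CA111100CBAA2A$A
  sorted[8] = 2A$A22CA111100CBAA
  sorted[9] = 2CA111100CBAA2A$A2
  sorted[10] = A$A22CA111100CBAA2
  sorted[11] = A111100CBAA2A$A22C
  sorted[12] = A22CA111100CBAA2A$
  sorted[13] = A2A$A22CA111100CBA
  sorted[14] = AA2A$A22CA111100CB
  sorted[15] = BAA2A$A22CA111100C
  sorted[16] = CA111100CBAA2A$A22
  sorted[17] = CBAA2A$A22CA111100
sorted[15] = BAA2A$A22CA111100C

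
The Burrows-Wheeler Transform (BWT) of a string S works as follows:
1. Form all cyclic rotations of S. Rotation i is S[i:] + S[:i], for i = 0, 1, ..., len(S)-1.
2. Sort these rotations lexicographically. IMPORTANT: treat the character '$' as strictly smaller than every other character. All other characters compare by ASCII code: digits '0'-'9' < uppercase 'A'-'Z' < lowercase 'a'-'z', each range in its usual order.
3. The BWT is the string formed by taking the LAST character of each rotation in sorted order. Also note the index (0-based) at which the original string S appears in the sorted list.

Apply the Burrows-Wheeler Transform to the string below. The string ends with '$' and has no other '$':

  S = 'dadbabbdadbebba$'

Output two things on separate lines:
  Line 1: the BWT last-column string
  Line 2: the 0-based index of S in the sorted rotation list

Answer: abbddbdeabd$baab
11

Derivation:
All 16 rotations (rotation i = S[i:]+S[:i]):
  rot[0] = dadbabbdadbebba$
  rot[1] = adbabbdadbebba$d
  rot[2] = dbabbdadbebba$da
  rot[3] = babbdadbebba$dad
  rot[4] = abbdadbebba$dadb
  rot[5] = bbdadbebba$dadba
  rot[6] = bdadbebba$dadbab
  rot[7] = dadbebba$dadbabb
  rot[8] = adbebba$dadbabbd
  rot[9] = dbebba$dadbabbda
  rot[10] = bebba$dadbabbdad
  rot[11] = ebba$dadbabbdadb
  rot[12] = bba$dadbabbdadbe
  rot[13] = ba$dadbabbdadbeb
  rot[14] = a$dadbabbdadbebb
  rot[15] = $dadbabbdadbebba
Sorted (with $ < everything):
  sorted[0] = $dadbabbdadbebba  (last char: 'a')
  sorted[1] = a$dadbabbdadbebb  (last char: 'b')
  sorted[2] = abbdadbebba$dadb  (last char: 'b')
  sorted[3] = adbabbdadbebba$d  (last char: 'd')
  sorted[4] = adbebba$dadbabbd  (last char: 'd')
  sorted[5] = ba$dadbabbdadbeb  (last char: 'b')
  sorted[6] = babbdadbebba$dad  (last char: 'd')
  sorted[7] = bba$dadbabbdadbe  (last char: 'e')
  sorted[8] = bbdadbebba$dadba  (last char: 'a')
  sorted[9] = bdadbebba$dadbab  (last char: 'b')
  sorted[10] = bebba$dadbabbdad  (last char: 'd')
  sorted[11] = dadbabbdadbebba$  (last char: '$')
  sorted[12] = dadbebba$dadbabb  (last char: 'b')
  sorted[13] = dbabbdadbebba$da  (last char: 'a')
  sorted[14] = dbebba$dadbabbda  (last char: 'a')
  sorted[15] = ebba$dadbabbdadb  (last char: 'b')
Last column: abbddbdeabd$baab
Original string S is at sorted index 11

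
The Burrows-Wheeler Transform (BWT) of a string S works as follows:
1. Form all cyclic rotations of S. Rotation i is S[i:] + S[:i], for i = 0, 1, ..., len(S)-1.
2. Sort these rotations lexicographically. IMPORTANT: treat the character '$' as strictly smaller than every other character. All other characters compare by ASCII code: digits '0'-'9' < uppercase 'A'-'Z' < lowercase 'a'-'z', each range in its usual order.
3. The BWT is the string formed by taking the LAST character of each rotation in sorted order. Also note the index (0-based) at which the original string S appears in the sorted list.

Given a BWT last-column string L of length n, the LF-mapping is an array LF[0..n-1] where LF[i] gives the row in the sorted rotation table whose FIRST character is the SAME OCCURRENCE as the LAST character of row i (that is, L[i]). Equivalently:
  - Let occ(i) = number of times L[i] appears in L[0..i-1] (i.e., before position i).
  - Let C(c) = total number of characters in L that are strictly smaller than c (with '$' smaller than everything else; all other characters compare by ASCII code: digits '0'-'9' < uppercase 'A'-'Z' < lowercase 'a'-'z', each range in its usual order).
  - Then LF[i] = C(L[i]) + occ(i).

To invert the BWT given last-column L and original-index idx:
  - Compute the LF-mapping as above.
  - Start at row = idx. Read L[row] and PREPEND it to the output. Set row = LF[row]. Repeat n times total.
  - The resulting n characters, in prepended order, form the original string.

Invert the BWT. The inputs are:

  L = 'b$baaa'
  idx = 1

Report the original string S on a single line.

LF mapping: 4 0 5 1 2 3
Walk LF starting at row 1, prepending L[row]:
  step 1: row=1, L[1]='$', prepend. Next row=LF[1]=0
  step 2: row=0, L[0]='b', prepend. Next row=LF[0]=4
  step 3: row=4, L[4]='a', prepend. Next row=LF[4]=2
  step 4: row=2, L[2]='b', prepend. Next row=LF[2]=5
  step 5: row=5, L[5]='a', prepend. Next row=LF[5]=3
  step 6: row=3, L[3]='a', prepend. Next row=LF[3]=1
Reversed output: aabab$

Answer: aabab$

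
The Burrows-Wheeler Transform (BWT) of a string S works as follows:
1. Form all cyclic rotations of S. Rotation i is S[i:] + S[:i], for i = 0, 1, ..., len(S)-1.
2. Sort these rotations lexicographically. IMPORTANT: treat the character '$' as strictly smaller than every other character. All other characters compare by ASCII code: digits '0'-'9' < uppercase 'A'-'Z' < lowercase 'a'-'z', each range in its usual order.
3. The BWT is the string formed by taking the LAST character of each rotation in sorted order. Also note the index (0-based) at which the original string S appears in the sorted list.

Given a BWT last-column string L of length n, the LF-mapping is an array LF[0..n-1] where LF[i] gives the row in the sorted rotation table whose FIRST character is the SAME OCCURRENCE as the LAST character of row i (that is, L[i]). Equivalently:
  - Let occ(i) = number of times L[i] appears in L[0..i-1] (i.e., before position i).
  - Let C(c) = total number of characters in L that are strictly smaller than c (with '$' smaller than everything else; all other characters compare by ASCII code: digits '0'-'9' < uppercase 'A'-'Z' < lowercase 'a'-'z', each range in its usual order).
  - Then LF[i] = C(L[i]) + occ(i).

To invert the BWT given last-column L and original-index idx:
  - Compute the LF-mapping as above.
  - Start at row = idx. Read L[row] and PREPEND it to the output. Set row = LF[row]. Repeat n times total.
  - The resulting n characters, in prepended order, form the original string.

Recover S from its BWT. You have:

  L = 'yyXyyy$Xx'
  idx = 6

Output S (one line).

Answer: yxyyXXyy$

Derivation:
LF mapping: 4 5 1 6 7 8 0 2 3
Walk LF starting at row 6, prepending L[row]:
  step 1: row=6, L[6]='$', prepend. Next row=LF[6]=0
  step 2: row=0, L[0]='y', prepend. Next row=LF[0]=4
  step 3: row=4, L[4]='y', prepend. Next row=LF[4]=7
  step 4: row=7, L[7]='X', prepend. Next row=LF[7]=2
  step 5: row=2, L[2]='X', prepend. Next row=LF[2]=1
  step 6: row=1, L[1]='y', prepend. Next row=LF[1]=5
  step 7: row=5, L[5]='y', prepend. Next row=LF[5]=8
  step 8: row=8, L[8]='x', prepend. Next row=LF[8]=3
  step 9: row=3, L[3]='y', prepend. Next row=LF[3]=6
Reversed output: yxyyXXyy$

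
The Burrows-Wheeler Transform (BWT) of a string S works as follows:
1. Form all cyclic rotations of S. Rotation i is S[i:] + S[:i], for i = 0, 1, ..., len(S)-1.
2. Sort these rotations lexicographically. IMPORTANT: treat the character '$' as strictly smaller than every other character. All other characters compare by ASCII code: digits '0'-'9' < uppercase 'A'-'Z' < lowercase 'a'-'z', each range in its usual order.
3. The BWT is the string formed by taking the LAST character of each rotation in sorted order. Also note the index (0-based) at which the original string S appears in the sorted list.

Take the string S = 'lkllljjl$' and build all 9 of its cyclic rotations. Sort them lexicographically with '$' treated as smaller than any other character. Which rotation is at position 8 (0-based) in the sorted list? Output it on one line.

All 9 rotations (rotation i = S[i:]+S[:i]):
  rot[0] = lkllljjl$
  rot[1] = kllljjl$l
  rot[2] = llljjl$lk
  rot[3] = lljjl$lkl
  rot[4] = ljjl$lkll
  rot[5] = jjl$lklll
  rot[6] = jl$lklllj
  rot[7] = l$lkllljj
  rot[8] = $lkllljjl
Sorted (with $ < everything):
  sorted[0] = $lkllljjl
  sorted[1] = jjl$lklll
  sorted[2] = jl$lklllj
  sorted[3] = kllljjl$l
  sorted[4] = l$lkllljj
  sorted[5] = ljjl$lkll
  sorted[6] = lkllljjl$
  sorted[7] = lljjl$lkl
  sorted[8] = llljjl$lk
sorted[8] = llljjl$lk

Answer: llljjl$lk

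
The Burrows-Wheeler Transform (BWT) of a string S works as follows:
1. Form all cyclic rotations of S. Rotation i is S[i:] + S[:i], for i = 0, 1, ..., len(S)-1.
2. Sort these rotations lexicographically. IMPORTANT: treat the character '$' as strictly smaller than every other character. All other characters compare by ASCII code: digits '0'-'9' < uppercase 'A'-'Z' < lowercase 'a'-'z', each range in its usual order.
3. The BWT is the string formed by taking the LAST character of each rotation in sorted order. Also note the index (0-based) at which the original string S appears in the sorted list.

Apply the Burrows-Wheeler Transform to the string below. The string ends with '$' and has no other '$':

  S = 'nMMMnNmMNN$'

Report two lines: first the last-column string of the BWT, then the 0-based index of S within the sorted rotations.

All 11 rotations (rotation i = S[i:]+S[:i]):
  rot[0] = nMMMnNmMNN$
  rot[1] = MMMnNmMNN$n
  rot[2] = MMnNmMNN$nM
  rot[3] = MnNmMNN$nMM
  rot[4] = nNmMNN$nMMM
  rot[5] = NmMNN$nMMMn
  rot[6] = mMNN$nMMMnN
  rot[7] = MNN$nMMMnNm
  rot[8] = NN$nMMMnNmM
  rot[9] = N$nMMMnNmMN
  rot[10] = $nMMMnNmMNN
Sorted (with $ < everything):
  sorted[0] = $nMMMnNmMNN  (last char: 'N')
  sorted[1] = MMMnNmMNN$n  (last char: 'n')
  sorted[2] = MMnNmMNN$nM  (last char: 'M')
  sorted[3] = MNN$nMMMnNm  (last char: 'm')
  sorted[4] = MnNmMNN$nMM  (last char: 'M')
  sorted[5] = N$nMMMnNmMN  (last char: 'N')
  sorted[6] = NN$nMMMnNmM  (last char: 'M')
  sorted[7] = NmMNN$nMMMn  (last char: 'n')
  sorted[8] = mMNN$nMMMnN  (last char: 'N')
  sorted[9] = nMMMnNmMNN$  (last char: '$')
  sorted[10] = nNmMNN$nMMM  (last char: 'M')
Last column: NnMmMNMnN$M
Original string S is at sorted index 9

Answer: NnMmMNMnN$M
9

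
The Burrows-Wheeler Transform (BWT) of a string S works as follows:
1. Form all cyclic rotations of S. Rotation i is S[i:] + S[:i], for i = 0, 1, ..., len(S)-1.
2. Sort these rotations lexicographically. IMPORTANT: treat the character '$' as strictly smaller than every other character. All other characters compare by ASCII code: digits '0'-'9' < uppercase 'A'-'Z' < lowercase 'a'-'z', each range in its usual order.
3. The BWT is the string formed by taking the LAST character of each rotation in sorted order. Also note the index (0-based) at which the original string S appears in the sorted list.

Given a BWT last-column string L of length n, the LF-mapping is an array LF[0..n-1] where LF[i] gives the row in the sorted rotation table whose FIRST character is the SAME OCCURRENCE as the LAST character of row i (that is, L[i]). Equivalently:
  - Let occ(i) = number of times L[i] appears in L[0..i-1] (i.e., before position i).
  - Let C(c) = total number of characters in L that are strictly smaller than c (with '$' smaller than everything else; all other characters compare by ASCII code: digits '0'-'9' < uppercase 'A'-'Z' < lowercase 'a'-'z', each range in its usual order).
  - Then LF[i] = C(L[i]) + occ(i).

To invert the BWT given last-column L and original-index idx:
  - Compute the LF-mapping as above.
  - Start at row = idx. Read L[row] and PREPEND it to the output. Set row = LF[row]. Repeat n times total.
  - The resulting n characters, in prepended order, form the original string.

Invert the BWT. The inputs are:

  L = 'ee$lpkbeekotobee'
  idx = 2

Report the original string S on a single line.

LF mapping: 3 4 0 11 14 9 1 5 6 10 12 15 13 2 7 8
Walk LF starting at row 2, prepending L[row]:
  step 1: row=2, L[2]='$', prepend. Next row=LF[2]=0
  step 2: row=0, L[0]='e', prepend. Next row=LF[0]=3
  step 3: row=3, L[3]='l', prepend. Next row=LF[3]=11
  step 4: row=11, L[11]='t', prepend. Next row=LF[11]=15
  step 5: row=15, L[15]='e', prepend. Next row=LF[15]=8
  step 6: row=8, L[8]='e', prepend. Next row=LF[8]=6
  step 7: row=6, L[6]='b', prepend. Next row=LF[6]=1
  step 8: row=1, L[1]='e', prepend. Next row=LF[1]=4
  step 9: row=4, L[4]='p', prepend. Next row=LF[4]=14
  step 10: row=14, L[14]='e', prepend. Next row=LF[14]=7
  step 11: row=7, L[7]='e', prepend. Next row=LF[7]=5
  step 12: row=5, L[5]='k', prepend. Next row=LF[5]=9
  step 13: row=9, L[9]='k', prepend. Next row=LF[9]=10
  step 14: row=10, L[10]='o', prepend. Next row=LF[10]=12
  step 15: row=12, L[12]='o', prepend. Next row=LF[12]=13
  step 16: row=13, L[13]='b', prepend. Next row=LF[13]=2
Reversed output: bookkeepebeetle$

Answer: bookkeepebeetle$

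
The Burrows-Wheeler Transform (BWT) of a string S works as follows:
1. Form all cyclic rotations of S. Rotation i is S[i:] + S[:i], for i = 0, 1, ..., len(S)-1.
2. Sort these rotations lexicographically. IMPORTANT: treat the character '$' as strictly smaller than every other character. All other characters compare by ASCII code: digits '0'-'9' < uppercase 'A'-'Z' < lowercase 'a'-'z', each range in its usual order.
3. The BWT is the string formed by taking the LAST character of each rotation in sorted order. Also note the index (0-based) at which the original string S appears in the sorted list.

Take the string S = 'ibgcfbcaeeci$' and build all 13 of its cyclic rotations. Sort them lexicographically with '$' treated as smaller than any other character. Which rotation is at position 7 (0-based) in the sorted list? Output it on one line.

Answer: eci$ibgcfbcae

Derivation:
All 13 rotations (rotation i = S[i:]+S[:i]):
  rot[0] = ibgcfbcaeeci$
  rot[1] = bgcfbcaeeci$i
  rot[2] = gcfbcaeeci$ib
  rot[3] = cfbcaeeci$ibg
  rot[4] = fbcaeeci$ibgc
  rot[5] = bcaeeci$ibgcf
  rot[6] = caeeci$ibgcfb
  rot[7] = aeeci$ibgcfbc
  rot[8] = eeci$ibgcfbca
  rot[9] = eci$ibgcfbcae
  rot[10] = ci$ibgcfbcaee
  rot[11] = i$ibgcfbcaeec
  rot[12] = $ibgcfbcaeeci
Sorted (with $ < everything):
  sorted[0] = $ibgcfbcaeeci
  sorted[1] = aeeci$ibgcfbc
  sorted[2] = bcaeeci$ibgcf
  sorted[3] = bgcfbcaeeci$i
  sorted[4] = caeeci$ibgcfb
  sorted[5] = cfbcaeeci$ibg
  sorted[6] = ci$ibgcfbcaee
  sorted[7] = eci$ibgcfbcae
  sorted[8] = eeci$ibgcfbca
  sorted[9] = fbcaeeci$ibgc
  sorted[10] = gcfbcaeeci$ib
  sorted[11] = i$ibgcfbcaeec
  sorted[12] = ibgcfbcaeeci$
sorted[7] = eci$ibgcfbcae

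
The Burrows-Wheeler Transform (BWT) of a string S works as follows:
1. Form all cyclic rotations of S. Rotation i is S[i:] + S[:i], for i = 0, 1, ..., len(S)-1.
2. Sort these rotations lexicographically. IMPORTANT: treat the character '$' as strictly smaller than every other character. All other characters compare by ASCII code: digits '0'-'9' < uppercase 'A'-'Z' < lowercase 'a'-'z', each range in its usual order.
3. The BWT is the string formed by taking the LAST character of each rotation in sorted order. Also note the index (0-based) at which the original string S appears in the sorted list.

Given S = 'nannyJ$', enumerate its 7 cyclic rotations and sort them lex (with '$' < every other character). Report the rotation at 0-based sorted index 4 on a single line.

Answer: nnyJ$na

Derivation:
All 7 rotations (rotation i = S[i:]+S[:i]):
  rot[0] = nannyJ$
  rot[1] = annyJ$n
  rot[2] = nnyJ$na
  rot[3] = nyJ$nan
  rot[4] = yJ$nann
  rot[5] = J$nanny
  rot[6] = $nannyJ
Sorted (with $ < everything):
  sorted[0] = $nannyJ
  sorted[1] = J$nanny
  sorted[2] = annyJ$n
  sorted[3] = nannyJ$
  sorted[4] = nnyJ$na
  sorted[5] = nyJ$nan
  sorted[6] = yJ$nann
sorted[4] = nnyJ$na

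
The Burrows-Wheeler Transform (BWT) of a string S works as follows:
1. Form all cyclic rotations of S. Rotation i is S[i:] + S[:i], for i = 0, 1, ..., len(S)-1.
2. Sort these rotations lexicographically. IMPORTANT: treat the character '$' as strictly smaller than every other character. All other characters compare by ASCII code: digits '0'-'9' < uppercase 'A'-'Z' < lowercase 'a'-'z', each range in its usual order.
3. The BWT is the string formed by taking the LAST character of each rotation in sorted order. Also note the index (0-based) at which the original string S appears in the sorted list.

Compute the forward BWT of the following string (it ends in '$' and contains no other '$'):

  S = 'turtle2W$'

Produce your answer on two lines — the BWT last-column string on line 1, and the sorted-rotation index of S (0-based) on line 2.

Answer: We2ltur$t
7

Derivation:
All 9 rotations (rotation i = S[i:]+S[:i]):
  rot[0] = turtle2W$
  rot[1] = urtle2W$t
  rot[2] = rtle2W$tu
  rot[3] = tle2W$tur
  rot[4] = le2W$turt
  rot[5] = e2W$turtl
  rot[6] = 2W$turtle
  rot[7] = W$turtle2
  rot[8] = $turtle2W
Sorted (with $ < everything):
  sorted[0] = $turtle2W  (last char: 'W')
  sorted[1] = 2W$turtle  (last char: 'e')
  sorted[2] = W$turtle2  (last char: '2')
  sorted[3] = e2W$turtl  (last char: 'l')
  sorted[4] = le2W$turt  (last char: 't')
  sorted[5] = rtle2W$tu  (last char: 'u')
  sorted[6] = tle2W$tur  (last char: 'r')
  sorted[7] = turtle2W$  (last char: '$')
  sorted[8] = urtle2W$t  (last char: 't')
Last column: We2ltur$t
Original string S is at sorted index 7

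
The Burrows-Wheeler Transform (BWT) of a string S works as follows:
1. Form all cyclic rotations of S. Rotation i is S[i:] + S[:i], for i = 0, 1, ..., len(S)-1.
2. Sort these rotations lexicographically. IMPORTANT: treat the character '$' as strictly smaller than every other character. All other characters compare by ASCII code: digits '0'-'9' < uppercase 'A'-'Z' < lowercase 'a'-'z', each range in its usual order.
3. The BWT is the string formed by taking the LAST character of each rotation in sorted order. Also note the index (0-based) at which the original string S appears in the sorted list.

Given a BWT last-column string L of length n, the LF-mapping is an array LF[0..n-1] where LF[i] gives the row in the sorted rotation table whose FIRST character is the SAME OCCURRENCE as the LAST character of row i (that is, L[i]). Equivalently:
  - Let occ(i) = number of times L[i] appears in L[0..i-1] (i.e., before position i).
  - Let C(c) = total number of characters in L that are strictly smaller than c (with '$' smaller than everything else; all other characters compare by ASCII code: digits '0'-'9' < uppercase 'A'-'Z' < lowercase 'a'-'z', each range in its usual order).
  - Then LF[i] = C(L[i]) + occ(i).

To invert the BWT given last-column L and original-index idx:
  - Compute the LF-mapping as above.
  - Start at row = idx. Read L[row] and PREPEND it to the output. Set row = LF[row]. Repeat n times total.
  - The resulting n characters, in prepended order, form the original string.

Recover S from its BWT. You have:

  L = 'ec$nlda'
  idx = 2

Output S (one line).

LF mapping: 4 2 0 6 5 3 1
Walk LF starting at row 2, prepending L[row]:
  step 1: row=2, L[2]='$', prepend. Next row=LF[2]=0
  step 2: row=0, L[0]='e', prepend. Next row=LF[0]=4
  step 3: row=4, L[4]='l', prepend. Next row=LF[4]=5
  step 4: row=5, L[5]='d', prepend. Next row=LF[5]=3
  step 5: row=3, L[3]='n', prepend. Next row=LF[3]=6
  step 6: row=6, L[6]='a', prepend. Next row=LF[6]=1
  step 7: row=1, L[1]='c', prepend. Next row=LF[1]=2
Reversed output: candle$

Answer: candle$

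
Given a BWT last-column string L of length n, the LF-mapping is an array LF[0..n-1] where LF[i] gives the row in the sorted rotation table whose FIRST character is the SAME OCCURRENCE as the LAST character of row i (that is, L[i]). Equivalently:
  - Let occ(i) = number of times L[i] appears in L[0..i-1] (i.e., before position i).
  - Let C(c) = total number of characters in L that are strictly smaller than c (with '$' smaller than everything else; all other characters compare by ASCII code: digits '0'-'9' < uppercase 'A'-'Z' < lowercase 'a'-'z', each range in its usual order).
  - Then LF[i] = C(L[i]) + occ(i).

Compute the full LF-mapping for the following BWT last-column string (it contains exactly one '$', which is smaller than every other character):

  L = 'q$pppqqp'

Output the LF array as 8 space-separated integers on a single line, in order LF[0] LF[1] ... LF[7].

Char counts: '$':1, 'p':4, 'q':3
C (first-col start): C('$')=0, C('p')=1, C('q')=5
L[0]='q': occ=0, LF[0]=C('q')+0=5+0=5
L[1]='$': occ=0, LF[1]=C('$')+0=0+0=0
L[2]='p': occ=0, LF[2]=C('p')+0=1+0=1
L[3]='p': occ=1, LF[3]=C('p')+1=1+1=2
L[4]='p': occ=2, LF[4]=C('p')+2=1+2=3
L[5]='q': occ=1, LF[5]=C('q')+1=5+1=6
L[6]='q': occ=2, LF[6]=C('q')+2=5+2=7
L[7]='p': occ=3, LF[7]=C('p')+3=1+3=4

Answer: 5 0 1 2 3 6 7 4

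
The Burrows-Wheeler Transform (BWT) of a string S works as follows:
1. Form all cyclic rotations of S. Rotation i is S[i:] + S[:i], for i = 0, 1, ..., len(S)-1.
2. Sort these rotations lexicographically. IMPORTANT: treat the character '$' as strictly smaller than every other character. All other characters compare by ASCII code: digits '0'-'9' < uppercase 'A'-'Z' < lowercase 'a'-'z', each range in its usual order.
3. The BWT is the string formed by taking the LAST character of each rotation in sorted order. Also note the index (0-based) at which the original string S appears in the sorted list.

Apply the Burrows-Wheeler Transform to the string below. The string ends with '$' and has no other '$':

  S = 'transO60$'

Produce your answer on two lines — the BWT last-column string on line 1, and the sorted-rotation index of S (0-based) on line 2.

Answer: 06Osratn$
8

Derivation:
All 9 rotations (rotation i = S[i:]+S[:i]):
  rot[0] = transO60$
  rot[1] = ransO60$t
  rot[2] = ansO60$tr
  rot[3] = nsO60$tra
  rot[4] = sO60$tran
  rot[5] = O60$trans
  rot[6] = 60$transO
  rot[7] = 0$transO6
  rot[8] = $transO60
Sorted (with $ < everything):
  sorted[0] = $transO60  (last char: '0')
  sorted[1] = 0$transO6  (last char: '6')
  sorted[2] = 60$transO  (last char: 'O')
  sorted[3] = O60$trans  (last char: 's')
  sorted[4] = ansO60$tr  (last char: 'r')
  sorted[5] = nsO60$tra  (last char: 'a')
  sorted[6] = ransO60$t  (last char: 't')
  sorted[7] = sO60$tran  (last char: 'n')
  sorted[8] = transO60$  (last char: '$')
Last column: 06Osratn$
Original string S is at sorted index 8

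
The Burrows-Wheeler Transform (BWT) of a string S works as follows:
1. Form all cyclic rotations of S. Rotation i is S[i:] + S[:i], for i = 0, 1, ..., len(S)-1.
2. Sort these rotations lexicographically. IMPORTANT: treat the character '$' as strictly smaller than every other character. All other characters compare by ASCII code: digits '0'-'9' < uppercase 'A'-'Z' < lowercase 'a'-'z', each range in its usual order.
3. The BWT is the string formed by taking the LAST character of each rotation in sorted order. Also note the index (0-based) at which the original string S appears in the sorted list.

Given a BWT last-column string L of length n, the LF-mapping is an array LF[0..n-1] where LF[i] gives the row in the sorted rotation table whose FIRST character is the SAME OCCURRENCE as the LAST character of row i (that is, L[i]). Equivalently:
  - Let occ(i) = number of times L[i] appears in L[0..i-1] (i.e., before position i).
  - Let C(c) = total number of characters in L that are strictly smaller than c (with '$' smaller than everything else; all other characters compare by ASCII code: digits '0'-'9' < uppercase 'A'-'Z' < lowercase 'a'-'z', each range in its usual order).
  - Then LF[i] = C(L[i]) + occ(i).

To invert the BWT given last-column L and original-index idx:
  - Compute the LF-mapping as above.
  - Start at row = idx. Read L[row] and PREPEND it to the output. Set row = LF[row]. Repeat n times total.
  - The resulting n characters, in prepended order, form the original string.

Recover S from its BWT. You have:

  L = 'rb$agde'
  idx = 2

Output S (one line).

Answer: badger$

Derivation:
LF mapping: 6 2 0 1 5 3 4
Walk LF starting at row 2, prepending L[row]:
  step 1: row=2, L[2]='$', prepend. Next row=LF[2]=0
  step 2: row=0, L[0]='r', prepend. Next row=LF[0]=6
  step 3: row=6, L[6]='e', prepend. Next row=LF[6]=4
  step 4: row=4, L[4]='g', prepend. Next row=LF[4]=5
  step 5: row=5, L[5]='d', prepend. Next row=LF[5]=3
  step 6: row=3, L[3]='a', prepend. Next row=LF[3]=1
  step 7: row=1, L[1]='b', prepend. Next row=LF[1]=2
Reversed output: badger$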